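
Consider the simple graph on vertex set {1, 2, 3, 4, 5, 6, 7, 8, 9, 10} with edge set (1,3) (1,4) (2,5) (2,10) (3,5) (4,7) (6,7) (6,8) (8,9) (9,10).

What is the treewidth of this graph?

A width-2 tree decomposition is:
Bags: B1 = {2, 5, 10}  B2 = {5, 9, 10}  B3 = {5, 8, 9}  B4 = {5, 6, 8}  B5 = {5, 6, 7}  B6 = {4, 5, 7}  B7 = {1, 4, 5}  B8 = {1, 3, 5}
Tree: B1–B2, B2–B3, B3–B4, B4–B5, B5–B6, B6–B7, B7–B8
Each bag holds 3 vertices, so the decomposition has width 2, which upper-bounds the treewidth. Since 5–2–10–9–8–6–7–4–1–3–5 is a cycle in G, G is not acyclic. Forests are exactly the graphs of treewidth ≤ 1, so tw(G) ≥ 2. Hence tw(G) = 2 exactly.

2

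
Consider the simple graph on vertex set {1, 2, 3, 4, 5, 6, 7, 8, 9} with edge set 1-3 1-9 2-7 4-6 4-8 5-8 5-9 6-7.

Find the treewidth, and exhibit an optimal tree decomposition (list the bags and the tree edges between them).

Treewidth 1.
Bags: B1 = {1, 3}  B2 = {1, 9}  B3 = {5, 9}  B4 = {5, 8}  B5 = {4, 8}  B6 = {4, 6}  B7 = {6, 7}  B8 = {2, 7}
Tree: B1–B2, B2–B3, B3–B4, B4–B5, B5–B6, B6–B7, B7–B8

Each bag holds 2 vertices, so the decomposition has width 1, which upper-bounds the treewidth. Any graph with an edge has treewidth ≥ 1, and G has the edge 3–1. Combining the bounds, tw(G) = 1.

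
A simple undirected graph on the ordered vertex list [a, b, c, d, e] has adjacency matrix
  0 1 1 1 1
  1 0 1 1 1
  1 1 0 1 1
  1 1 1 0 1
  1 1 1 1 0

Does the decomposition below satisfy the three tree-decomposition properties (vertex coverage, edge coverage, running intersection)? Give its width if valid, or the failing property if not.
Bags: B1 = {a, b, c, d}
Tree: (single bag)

A tree decomposition must satisfy three properties: every vertex lies in some bag; for every edge, both endpoints lie together in some bag; and for every vertex, the bags containing it form a connected subtree. Here vertex e appears in no bag, so the decomposition is invalid.

No — vertex e appears in no bag.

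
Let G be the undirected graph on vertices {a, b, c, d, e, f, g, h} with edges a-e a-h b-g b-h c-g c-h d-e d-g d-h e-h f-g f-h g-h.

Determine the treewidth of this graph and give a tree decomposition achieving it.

Treewidth 2.
One such decomposition:
Bags: B1 = {b, g, h}  B2 = {f, g, h}  B3 = {d, g, h}  B4 = {d, e, h}  B5 = {c, g, h}  B6 = {a, e, h}
Tree: B1–B2, B2–B3, B3–B4, B1–B5, B4–B6

Each bag holds 3 vertices, so the decomposition has width 2, which upper-bounds the treewidth. On the other hand G contains the 3-clique {d, g, h}. A clique must lie in a single bag of any decomposition, so no decomposition can have width below 2. Combining the bounds, tw(G) = 2.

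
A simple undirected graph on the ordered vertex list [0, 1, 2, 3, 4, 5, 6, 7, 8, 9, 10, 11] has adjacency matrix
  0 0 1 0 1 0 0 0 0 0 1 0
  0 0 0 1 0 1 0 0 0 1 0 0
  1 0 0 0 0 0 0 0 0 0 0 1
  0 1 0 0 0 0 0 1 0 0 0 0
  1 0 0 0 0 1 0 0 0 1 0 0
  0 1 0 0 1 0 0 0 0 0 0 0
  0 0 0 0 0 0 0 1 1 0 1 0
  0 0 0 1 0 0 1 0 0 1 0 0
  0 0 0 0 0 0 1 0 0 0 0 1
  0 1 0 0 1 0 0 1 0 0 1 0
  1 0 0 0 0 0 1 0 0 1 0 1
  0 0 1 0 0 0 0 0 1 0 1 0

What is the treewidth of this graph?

3

A width-3 tree decomposition is:
Bags: B1 = {1, 3, 4, 5}  B2 = {1, 3, 4, 9}  B3 = {3, 4, 7, 9}  B4 = {0, 4, 7, 9}  B5 = {0, 7, 9, 10}  B6 = {0, 6, 7, 10}  B7 = {0, 2, 6, 10}  B8 = {2, 6, 10, 11}  B9 = {2, 6, 8, 11}
Tree: B1–B2, B2–B3, B3–B4, B4–B5, B5–B6, B6–B7, B7–B8, B8–B9
The largest bag has 4 vertices, giving width 3; this decomposition certifies tw(G) ≤ 3. For the lower bound: the 4 vertex sets {1,3,5}, {4}, {9}, {0,6,7,10} are disjoint, each induces a connected subgraph, and every pair is joined by at least one edge of G. Contracting each set to a single vertex therefore yields K_{4} as a minor, and since treewidth is minor-monotone, tw(G) ≥ tw(K_{4}) = 3. The upper and lower bounds meet at 3, so that is the treewidth.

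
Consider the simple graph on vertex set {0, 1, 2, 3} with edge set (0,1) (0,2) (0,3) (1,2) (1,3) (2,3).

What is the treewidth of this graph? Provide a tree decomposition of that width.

Treewidth 3.
One optimal decomposition is:
Bags: B1 = {0, 1, 2, 3}
Tree: (single bag)

A single bag containing all 4 vertices is trivially a valid decomposition of width 3. On the other hand G contains the 4-clique {0, 1, 2, 3}. A clique must lie in a single bag of any decomposition, so no decomposition can have width below 3. Combining the bounds, tw(G) = 3.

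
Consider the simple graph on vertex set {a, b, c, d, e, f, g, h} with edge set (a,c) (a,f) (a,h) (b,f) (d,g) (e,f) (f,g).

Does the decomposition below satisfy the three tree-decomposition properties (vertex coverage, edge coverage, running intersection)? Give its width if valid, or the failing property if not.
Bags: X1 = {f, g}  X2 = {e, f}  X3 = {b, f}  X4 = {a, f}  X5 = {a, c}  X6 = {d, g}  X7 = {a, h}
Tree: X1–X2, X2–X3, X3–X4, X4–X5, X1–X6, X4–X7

Every vertex of G appears in some bag (union = {a, b, c, d, e, f, g, h}); every edge is covered by a bag; and for each vertex v the set of bags containing v is connected in the bag tree. The decomposition is therefore valid. The largest bag has 2 vertices, so the width is 1.

Yes; width 1.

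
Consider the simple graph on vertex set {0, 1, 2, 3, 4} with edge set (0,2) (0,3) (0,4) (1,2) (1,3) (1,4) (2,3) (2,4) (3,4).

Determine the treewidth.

A width-3 tree decomposition is:
Bags: B1 = {1, 2, 3, 4}  B2 = {0, 2, 3, 4}
Tree: B1–B2
Every bag has size at most 4, so the width is 4 − 1 = 3 and tw(G) ≤ 3. On the other hand G contains the 4-clique {0, 2, 3, 4}. A clique must lie in a single bag of any decomposition, so no decomposition can have width below 3. The upper and lower bounds meet at 3, so that is the treewidth.

3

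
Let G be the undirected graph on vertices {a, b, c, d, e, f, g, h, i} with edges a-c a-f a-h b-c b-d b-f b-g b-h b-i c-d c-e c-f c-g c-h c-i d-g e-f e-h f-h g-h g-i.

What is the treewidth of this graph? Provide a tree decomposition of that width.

Every bag has size at most 4, so the width is 4 − 1 = 3 and tw(G) ≤ 3. For the lower bound, the 4 vertices {b, c, d, g} are pairwise adjacent, and any tree decomposition puts a clique entirely inside one bag — forcing width ≥ 3. Hence tw(G) = 3 exactly.

Treewidth 3.
One optimal decomposition is:
Bags: B1 = {b, c, g, h}  B2 = {b, c, g, i}  B3 = {b, c, f, h}  B4 = {a, c, f, h}  B5 = {c, e, f, h}  B6 = {b, c, d, g}
Tree: B1–B2, B1–B3, B3–B4, B4–B5, B1–B6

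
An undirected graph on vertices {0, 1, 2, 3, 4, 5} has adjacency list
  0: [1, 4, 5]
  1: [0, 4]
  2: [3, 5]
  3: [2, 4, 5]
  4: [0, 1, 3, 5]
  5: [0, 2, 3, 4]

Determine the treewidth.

A width-2 tree decomposition is:
Bags: B1 = {3, 4, 5}  B2 = {0, 4, 5}  B3 = {0, 1, 4}  B4 = {2, 3, 5}
Tree: B1–B2, B2–B3, B1–B4
Every bag has size at most 3, so the width is 3 − 1 = 2 and tw(G) ≤ 2. On the other hand G contains the 3-clique {2, 3, 5}. A clique must lie in a single bag of any decomposition, so no decomposition can have width below 2. Therefore the treewidth is 2.

2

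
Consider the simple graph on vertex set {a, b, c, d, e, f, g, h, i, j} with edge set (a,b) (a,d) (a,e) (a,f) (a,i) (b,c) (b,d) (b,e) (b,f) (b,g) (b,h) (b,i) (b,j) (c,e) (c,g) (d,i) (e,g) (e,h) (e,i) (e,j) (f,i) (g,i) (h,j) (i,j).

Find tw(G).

A width-3 tree decomposition is:
Bags: B1 = {b, e, i, j}  B2 = {b, e, g, i}  B3 = {b, e, h, j}  B4 = {b, c, e, g}  B5 = {a, b, e, i}  B6 = {a, b, d, i}  B7 = {a, b, f, i}
Tree: B1–B2, B1–B3, B2–B4, B1–B5, B5–B6, B6–B7
The largest bag has 4 vertices, giving width 3; this decomposition certifies tw(G) ≤ 3. For the lower bound, the 4 vertices {b, e, h, j} are pairwise adjacent, and any tree decomposition puts a clique entirely inside one bag — forcing width ≥ 3. Therefore the treewidth is 3.

3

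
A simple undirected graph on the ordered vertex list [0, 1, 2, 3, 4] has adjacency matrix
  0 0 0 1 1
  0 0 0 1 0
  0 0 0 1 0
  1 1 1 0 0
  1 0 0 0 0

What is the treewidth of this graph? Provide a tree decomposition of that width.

Each bag holds 2 vertices, so the decomposition has width 1, which upper-bounds the treewidth. Since G has at least one edge (e.g. 3–0), it is not an edgeless graph, so tw(G) ≥ 1. Hence tw(G) = 1 exactly.

Treewidth 1.
One such decomposition:
Bags: B1 = {0, 3}  B2 = {2, 3}  B3 = {0, 4}  B4 = {1, 3}
Tree: B1–B2, B1–B3, B2–B4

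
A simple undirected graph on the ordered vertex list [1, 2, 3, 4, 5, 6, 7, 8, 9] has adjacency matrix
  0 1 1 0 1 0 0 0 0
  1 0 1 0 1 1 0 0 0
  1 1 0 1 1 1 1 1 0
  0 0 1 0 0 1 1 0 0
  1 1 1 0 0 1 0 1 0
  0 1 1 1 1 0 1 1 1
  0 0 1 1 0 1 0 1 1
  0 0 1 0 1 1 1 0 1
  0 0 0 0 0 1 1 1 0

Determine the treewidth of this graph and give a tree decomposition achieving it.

Each bag holds 4 vertices, so the decomposition has width 3, which upper-bounds the treewidth. For the lower bound, the 4 vertices {6, 7, 8, 9} are pairwise adjacent, and any tree decomposition puts a clique entirely inside one bag — forcing width ≥ 3. The upper and lower bounds meet at 3, so that is the treewidth.

Treewidth 3.
One such decomposition:
Bags: B1 = {3, 6, 7, 8}  B2 = {3, 5, 6, 8}  B3 = {2, 3, 5, 6}  B4 = {3, 4, 6, 7}  B5 = {1, 2, 3, 5}  B6 = {6, 7, 8, 9}
Tree: B1–B2, B2–B3, B1–B4, B3–B5, B1–B6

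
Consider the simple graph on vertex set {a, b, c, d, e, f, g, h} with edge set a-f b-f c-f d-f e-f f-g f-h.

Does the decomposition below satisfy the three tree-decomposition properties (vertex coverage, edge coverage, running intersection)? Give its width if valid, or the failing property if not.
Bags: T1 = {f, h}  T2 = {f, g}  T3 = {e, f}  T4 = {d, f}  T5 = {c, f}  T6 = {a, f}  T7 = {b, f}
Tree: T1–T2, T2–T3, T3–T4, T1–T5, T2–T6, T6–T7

Yes; width 1.

Vertex coverage: the bags together contain {a, b, c, d, e, f, g, h}, the full vertex set. Edge coverage: each edge of G has both endpoints in at least one bag. Running intersection: for every vertex, the bags containing it form a connected subtree. All three properties hold, so this is a valid tree decomposition of width max|bag| − 1 = 1, and hence tw(G) ≤ 1.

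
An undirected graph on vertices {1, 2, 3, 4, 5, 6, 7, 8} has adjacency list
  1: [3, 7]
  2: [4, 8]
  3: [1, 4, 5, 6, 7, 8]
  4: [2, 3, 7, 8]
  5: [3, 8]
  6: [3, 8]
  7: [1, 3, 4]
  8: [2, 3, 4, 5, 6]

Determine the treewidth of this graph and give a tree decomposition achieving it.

Every bag has size at most 3, so the width is 3 − 1 = 2 and tw(G) ≤ 2. Conversely, {2, 4, 8} is a clique of size 3, and the vertices of any clique must share a bag in every tree decomposition; so some bag has ≥ 3 vertices and tw(G) ≥ 2. Hence tw(G) = 2 exactly.

Treewidth 2.
One such decomposition:
Bags: B1 = {3, 5, 8}  B2 = {3, 6, 8}  B3 = {3, 4, 8}  B4 = {3, 4, 7}  B5 = {1, 3, 7}  B6 = {2, 4, 8}
Tree: B1–B2, B2–B3, B3–B4, B4–B5, B3–B6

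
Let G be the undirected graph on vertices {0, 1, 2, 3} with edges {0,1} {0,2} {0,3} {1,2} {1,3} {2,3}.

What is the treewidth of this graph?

A width-3 tree decomposition is:
Bags: B1 = {0, 1, 2, 3}
Tree: (single bag)
A single bag containing all 4 vertices is trivially a valid decomposition of width 3. For the lower bound, the 4 vertices {0, 1, 2, 3} are pairwise adjacent, and any tree decomposition puts a clique entirely inside one bag — forcing width ≥ 3. Therefore the treewidth is 3.

3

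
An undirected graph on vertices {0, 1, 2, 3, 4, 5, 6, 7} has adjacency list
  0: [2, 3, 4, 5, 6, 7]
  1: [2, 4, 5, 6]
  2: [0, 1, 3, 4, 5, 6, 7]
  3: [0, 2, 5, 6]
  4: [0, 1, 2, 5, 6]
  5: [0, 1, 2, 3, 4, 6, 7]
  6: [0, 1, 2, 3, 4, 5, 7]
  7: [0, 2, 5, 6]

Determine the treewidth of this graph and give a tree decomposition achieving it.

Treewidth 4.
One optimal decomposition is:
Bags: B1 = {0, 2, 3, 5, 6}  B2 = {0, 2, 5, 6, 7}  B3 = {0, 2, 4, 5, 6}  B4 = {1, 2, 4, 5, 6}
Tree: B1–B2, B2–B3, B3–B4

Every bag has size at most 5, so the width is 5 − 1 = 4 and tw(G) ≤ 4. On the other hand G contains the 5-clique {0, 2, 3, 5, 6}. A clique must lie in a single bag of any decomposition, so no decomposition can have width below 4. Hence tw(G) = 4 exactly.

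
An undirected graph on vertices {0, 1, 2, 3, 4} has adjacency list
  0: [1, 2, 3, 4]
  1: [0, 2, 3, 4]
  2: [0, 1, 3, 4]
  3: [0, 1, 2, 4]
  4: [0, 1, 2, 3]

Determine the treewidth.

A width-4 tree decomposition is:
Bags: B1 = {0, 1, 2, 3, 4}
Tree: (single bag)
With just one bag of size 5, the width is 5 − 1 = 4, so tw(G) ≤ 4. Conversely, {0, 1, 2, 3, 4} is a clique of size 5, and the vertices of any clique must share a bag in every tree decomposition; so some bag has ≥ 5 vertices and tw(G) ≥ 4. Hence tw(G) = 4 exactly.

4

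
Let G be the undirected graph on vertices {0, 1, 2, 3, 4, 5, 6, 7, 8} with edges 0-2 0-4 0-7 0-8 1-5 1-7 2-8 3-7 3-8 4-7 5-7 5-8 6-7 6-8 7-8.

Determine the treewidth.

2

A width-2 tree decomposition is:
Bags: B1 = {3, 7, 8}  B2 = {5, 7, 8}  B3 = {0, 7, 8}  B4 = {0, 2, 8}  B5 = {0, 4, 7}  B6 = {6, 7, 8}  B7 = {1, 5, 7}
Tree: B1–B2, B2–B3, B3–B4, B3–B5, B2–B6, B2–B7
The largest bag has 3 vertices, giving width 2; this decomposition certifies tw(G) ≤ 2. On the other hand G contains the 3-clique {0, 2, 8}. A clique must lie in a single bag of any decomposition, so no decomposition can have width below 2. Hence tw(G) = 2 exactly.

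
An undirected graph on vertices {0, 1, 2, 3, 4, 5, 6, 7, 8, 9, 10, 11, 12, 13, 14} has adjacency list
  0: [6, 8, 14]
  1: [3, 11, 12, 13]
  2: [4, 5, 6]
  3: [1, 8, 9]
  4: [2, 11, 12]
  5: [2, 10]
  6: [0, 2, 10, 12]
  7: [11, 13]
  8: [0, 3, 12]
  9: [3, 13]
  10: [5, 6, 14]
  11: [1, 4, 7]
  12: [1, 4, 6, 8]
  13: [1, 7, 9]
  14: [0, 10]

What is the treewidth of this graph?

A width-3 tree decomposition is:
Bags: B1 = {0, 5, 10, 14}  B2 = {0, 5, 6, 10}  B3 = {0, 2, 5, 6}  B4 = {0, 2, 6, 8}  B5 = {2, 6, 8, 12}  B6 = {2, 4, 8, 12}  B7 = {3, 4, 8, 12}  B8 = {1, 3, 4, 12}  B9 = {1, 3, 4, 11}  B10 = {1, 3, 9, 11}  B11 = {1, 9, 11, 13}  B12 = {7, 9, 11, 13}
Tree: B1–B2, B2–B3, B3–B4, B4–B5, B5–B6, B6–B7, B7–B8, B8–B9, B9–B10, B10–B11, B11–B12
Each bag holds 4 vertices, so the decomposition has width 3, which upper-bounds the treewidth. For the lower bound: the 4 vertex sets {5,10,14}, {0}, {6}, {2,4,8,12} are disjoint, each induces a connected subgraph, and every pair is joined by at least one edge of G. Contracting each set to a single vertex therefore yields K_{4} as a minor, and since treewidth is minor-monotone, tw(G) ≥ tw(K_{4}) = 3. Therefore the treewidth is 3.

3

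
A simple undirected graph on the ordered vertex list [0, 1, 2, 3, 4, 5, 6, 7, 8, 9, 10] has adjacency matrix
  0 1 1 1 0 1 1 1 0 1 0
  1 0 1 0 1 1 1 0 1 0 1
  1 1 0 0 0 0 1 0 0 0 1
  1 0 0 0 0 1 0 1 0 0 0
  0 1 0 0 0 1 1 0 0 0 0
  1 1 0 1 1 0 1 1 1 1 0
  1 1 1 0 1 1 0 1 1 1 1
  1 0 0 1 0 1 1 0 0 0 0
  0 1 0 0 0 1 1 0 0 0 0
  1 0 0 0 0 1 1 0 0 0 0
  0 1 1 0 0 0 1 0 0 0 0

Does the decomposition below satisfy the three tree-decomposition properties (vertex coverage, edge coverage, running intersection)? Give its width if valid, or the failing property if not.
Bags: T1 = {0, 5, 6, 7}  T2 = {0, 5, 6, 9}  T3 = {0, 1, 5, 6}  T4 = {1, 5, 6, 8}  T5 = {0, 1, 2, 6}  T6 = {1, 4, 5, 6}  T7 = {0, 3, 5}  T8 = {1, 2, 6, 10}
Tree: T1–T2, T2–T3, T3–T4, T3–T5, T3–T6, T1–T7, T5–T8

No — edge (7,3) lies in no bag.

A tree decomposition must satisfy three properties: every vertex lies in some bag; for every edge, both endpoints lie together in some bag; and for every vertex, the bags containing it form a connected subtree. Here edge (7,3) lies in no bag, so the decomposition is invalid.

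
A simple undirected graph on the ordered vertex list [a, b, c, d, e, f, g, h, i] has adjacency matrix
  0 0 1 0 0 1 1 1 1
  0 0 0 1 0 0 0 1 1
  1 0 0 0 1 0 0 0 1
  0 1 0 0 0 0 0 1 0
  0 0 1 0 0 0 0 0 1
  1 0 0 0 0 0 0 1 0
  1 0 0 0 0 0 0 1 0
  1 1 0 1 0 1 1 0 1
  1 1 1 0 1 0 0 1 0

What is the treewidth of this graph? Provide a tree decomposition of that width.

Treewidth 2.
One such decomposition:
Bags: B1 = {a, h, i}  B2 = {a, c, i}  B3 = {c, e, i}  B4 = {b, h, i}  B5 = {a, f, h}  B6 = {a, g, h}  B7 = {b, d, h}
Tree: B1–B2, B2–B3, B1–B4, B1–B5, B5–B6, B4–B7

Every bag has size at most 3, so the width is 3 − 1 = 2 and tw(G) ≤ 2. For the lower bound, the 3 vertices {c, e, i} are pairwise adjacent, and any tree decomposition puts a clique entirely inside one bag — forcing width ≥ 2. Hence tw(G) = 2 exactly.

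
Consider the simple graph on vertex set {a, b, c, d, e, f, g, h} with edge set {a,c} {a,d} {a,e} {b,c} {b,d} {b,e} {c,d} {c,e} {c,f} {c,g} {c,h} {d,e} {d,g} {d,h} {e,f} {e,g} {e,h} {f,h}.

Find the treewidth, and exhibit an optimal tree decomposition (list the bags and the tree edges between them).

Every bag has size at most 4, so the width is 4 − 1 = 3 and tw(G) ≤ 3. On the other hand G contains the 4-clique {c, d, e, g}. A clique must lie in a single bag of any decomposition, so no decomposition can have width below 3. Combining the bounds, tw(G) = 3.

Treewidth 3.
One such decomposition:
Bags: B1 = {c, d, e, h}  B2 = {c, e, f, h}  B3 = {c, d, e, g}  B4 = {b, c, d, e}  B5 = {a, c, d, e}
Tree: B1–B2, B1–B3, B3–B4, B4–B5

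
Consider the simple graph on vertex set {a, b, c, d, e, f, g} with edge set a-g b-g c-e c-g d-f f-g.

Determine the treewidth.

1

A width-1 tree decomposition is:
Bags: B1 = {f, g}  B2 = {a, g}  B3 = {d, f}  B4 = {c, g}  B5 = {c, e}  B6 = {b, g}
Tree: B1–B2, B1–B3, B2–B4, B4–B5, B2–B6
The largest bag has 2 vertices, giving width 1; this decomposition certifies tw(G) ≤ 1. Any graph with an edge has treewidth ≥ 1, and G has the edge f–g. The upper and lower bounds meet at 1, so that is the treewidth.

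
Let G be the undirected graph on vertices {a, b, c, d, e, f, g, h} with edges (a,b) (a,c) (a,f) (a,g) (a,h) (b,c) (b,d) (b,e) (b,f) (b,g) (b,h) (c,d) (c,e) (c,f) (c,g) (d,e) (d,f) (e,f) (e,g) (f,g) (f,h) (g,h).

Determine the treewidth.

A width-4 tree decomposition is:
Bags: B1 = {b, c, e, f, g}  B2 = {b, c, d, e, f}  B3 = {a, b, c, f, g}  B4 = {a, b, f, g, h}
Tree: B1–B2, B1–B3, B3–B4
The largest bag has 5 vertices, giving width 4; this decomposition certifies tw(G) ≤ 4. On the other hand G contains the 5-clique {b, c, d, e, f}. A clique must lie in a single bag of any decomposition, so no decomposition can have width below 4. Hence tw(G) = 4 exactly.

4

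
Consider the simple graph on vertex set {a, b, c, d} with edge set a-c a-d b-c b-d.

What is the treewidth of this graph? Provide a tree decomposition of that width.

Every bag has size at most 3, so the width is 3 − 1 = 2 and tw(G) ≤ 2. For the lower bound, G contains the cycle a–c–b–d–a, so G is not a forest; only forests have treewidth ≤ 1, hence tw(G) ≥ 2. The upper and lower bounds meet at 2, so that is the treewidth.

Treewidth 2.
One such decomposition:
Bags: B1 = {a, b, c}  B2 = {a, b, d}
Tree: B1–B2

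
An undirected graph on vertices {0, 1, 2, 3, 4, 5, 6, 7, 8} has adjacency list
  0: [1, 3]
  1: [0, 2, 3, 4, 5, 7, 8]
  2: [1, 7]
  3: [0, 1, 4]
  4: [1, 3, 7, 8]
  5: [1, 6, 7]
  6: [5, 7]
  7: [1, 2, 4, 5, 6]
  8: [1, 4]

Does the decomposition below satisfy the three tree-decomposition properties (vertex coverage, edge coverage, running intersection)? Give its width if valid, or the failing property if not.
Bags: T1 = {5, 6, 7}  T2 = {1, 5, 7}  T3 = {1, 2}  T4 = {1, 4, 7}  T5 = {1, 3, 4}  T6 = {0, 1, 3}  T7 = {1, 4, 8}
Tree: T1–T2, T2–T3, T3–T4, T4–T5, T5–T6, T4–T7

A tree decomposition must satisfy three properties: every vertex lies in some bag; for every edge, both endpoints lie together in some bag; and for every vertex, the bags containing it form a connected subtree. Here edge (7,2) lies in no bag, so the decomposition is invalid.

No — edge (7,2) lies in no bag.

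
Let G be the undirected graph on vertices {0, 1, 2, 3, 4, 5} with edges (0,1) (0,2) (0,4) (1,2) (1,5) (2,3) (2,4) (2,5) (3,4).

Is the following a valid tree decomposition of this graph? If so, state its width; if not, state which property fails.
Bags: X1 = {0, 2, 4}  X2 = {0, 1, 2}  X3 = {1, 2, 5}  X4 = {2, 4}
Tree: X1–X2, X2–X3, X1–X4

No — vertex 3 appears in no bag.

A tree decomposition must satisfy three properties: every vertex lies in some bag; for every edge, both endpoints lie together in some bag; and for every vertex, the bags containing it form a connected subtree. Here vertex 3 appears in no bag, so the decomposition is invalid.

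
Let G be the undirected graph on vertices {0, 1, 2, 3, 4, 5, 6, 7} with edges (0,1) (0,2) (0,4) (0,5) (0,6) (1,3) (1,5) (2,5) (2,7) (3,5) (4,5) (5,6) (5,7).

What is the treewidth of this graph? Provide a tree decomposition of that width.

Treewidth 2.
One such decomposition:
Bags: B1 = {0, 1, 5}  B2 = {1, 3, 5}  B3 = {0, 2, 5}  B4 = {2, 5, 7}  B5 = {0, 4, 5}  B6 = {0, 5, 6}
Tree: B1–B2, B1–B3, B3–B4, B1–B5, B3–B6

The largest bag has 3 vertices, giving width 2; this decomposition certifies tw(G) ≤ 2. On the other hand G contains the 3-clique {0, 1, 5}. A clique must lie in a single bag of any decomposition, so no decomposition can have width below 2. Therefore the treewidth is 2.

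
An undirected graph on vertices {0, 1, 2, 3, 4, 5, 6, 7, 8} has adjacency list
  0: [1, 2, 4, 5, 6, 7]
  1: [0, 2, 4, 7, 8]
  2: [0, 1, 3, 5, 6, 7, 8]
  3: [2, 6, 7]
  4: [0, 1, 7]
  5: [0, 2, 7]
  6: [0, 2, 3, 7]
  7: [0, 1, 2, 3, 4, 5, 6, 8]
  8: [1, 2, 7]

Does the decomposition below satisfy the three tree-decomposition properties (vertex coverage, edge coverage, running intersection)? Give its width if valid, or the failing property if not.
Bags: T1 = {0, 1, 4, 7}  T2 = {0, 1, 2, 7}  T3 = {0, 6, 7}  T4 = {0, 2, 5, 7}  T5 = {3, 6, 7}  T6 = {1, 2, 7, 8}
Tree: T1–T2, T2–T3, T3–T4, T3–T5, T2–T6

No — edge (2,6) lies in no bag.

A tree decomposition must satisfy three properties: every vertex lies in some bag; for every edge, both endpoints lie together in some bag; and for every vertex, the bags containing it form a connected subtree. Here edge (2,6) lies in no bag, so the decomposition is invalid.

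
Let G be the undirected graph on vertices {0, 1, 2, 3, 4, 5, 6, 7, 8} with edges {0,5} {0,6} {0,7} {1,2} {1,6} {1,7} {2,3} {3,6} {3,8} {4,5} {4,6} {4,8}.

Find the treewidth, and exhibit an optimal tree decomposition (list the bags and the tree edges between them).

Every bag has size at most 4, so the width is 4 − 1 = 3 and tw(G) ≤ 3. For the lower bound: the 4 vertex sets {0,5,7}, {1}, {6}, {2,3,4,8} are disjoint, each induces a connected subgraph, and every pair is joined by at least one edge of G. Contracting each set to a single vertex therefore yields K_{4} as a minor, and since treewidth is minor-monotone, tw(G) ≥ tw(K_{4}) = 3. The upper and lower bounds meet at 3, so that is the treewidth.

Treewidth 3.
Bags: B1 = {0, 1, 5, 7}  B2 = {0, 1, 5, 6}  B3 = {1, 4, 5, 6}  B4 = {1, 2, 4, 6}  B5 = {2, 3, 4, 6}  B6 = {2, 3, 4, 8}
Tree: B1–B2, B2–B3, B3–B4, B4–B5, B5–B6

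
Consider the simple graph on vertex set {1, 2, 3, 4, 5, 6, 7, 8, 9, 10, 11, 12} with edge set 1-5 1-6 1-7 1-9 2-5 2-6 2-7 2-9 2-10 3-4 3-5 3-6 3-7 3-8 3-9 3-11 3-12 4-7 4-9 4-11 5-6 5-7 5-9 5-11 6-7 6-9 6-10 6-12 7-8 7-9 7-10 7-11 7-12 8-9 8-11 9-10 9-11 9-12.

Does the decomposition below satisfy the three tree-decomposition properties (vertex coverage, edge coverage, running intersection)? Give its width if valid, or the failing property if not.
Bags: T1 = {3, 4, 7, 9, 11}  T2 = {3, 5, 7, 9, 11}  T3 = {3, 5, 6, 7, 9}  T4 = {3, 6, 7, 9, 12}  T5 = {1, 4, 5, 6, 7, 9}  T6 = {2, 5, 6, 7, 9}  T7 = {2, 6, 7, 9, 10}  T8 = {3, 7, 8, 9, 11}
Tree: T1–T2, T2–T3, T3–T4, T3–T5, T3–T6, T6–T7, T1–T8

No — bags containing vertex 4 are not connected in the tree.

A tree decomposition must satisfy three properties: every vertex lies in some bag; for every edge, both endpoints lie together in some bag; and for every vertex, the bags containing it form a connected subtree. Here bags containing vertex 4 are not connected in the tree, so the decomposition is invalid.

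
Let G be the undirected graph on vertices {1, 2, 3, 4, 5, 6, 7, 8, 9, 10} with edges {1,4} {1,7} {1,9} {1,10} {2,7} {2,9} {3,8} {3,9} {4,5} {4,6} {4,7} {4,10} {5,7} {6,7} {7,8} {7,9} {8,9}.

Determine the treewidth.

A width-2 tree decomposition is:
Bags: B1 = {1, 7, 9}  B2 = {1, 4, 7}  B3 = {1, 4, 10}  B4 = {7, 8, 9}  B5 = {4, 5, 7}  B6 = {4, 6, 7}  B7 = {2, 7, 9}  B8 = {3, 8, 9}
Tree: B1–B2, B2–B3, B1–B4, B2–B5, B2–B6, B1–B7, B4–B8
Each bag holds 3 vertices, so the decomposition has width 2, which upper-bounds the treewidth. For the lower bound, the 3 vertices {1, 4, 10} are pairwise adjacent, and any tree decomposition puts a clique entirely inside one bag — forcing width ≥ 2. Hence tw(G) = 2 exactly.

2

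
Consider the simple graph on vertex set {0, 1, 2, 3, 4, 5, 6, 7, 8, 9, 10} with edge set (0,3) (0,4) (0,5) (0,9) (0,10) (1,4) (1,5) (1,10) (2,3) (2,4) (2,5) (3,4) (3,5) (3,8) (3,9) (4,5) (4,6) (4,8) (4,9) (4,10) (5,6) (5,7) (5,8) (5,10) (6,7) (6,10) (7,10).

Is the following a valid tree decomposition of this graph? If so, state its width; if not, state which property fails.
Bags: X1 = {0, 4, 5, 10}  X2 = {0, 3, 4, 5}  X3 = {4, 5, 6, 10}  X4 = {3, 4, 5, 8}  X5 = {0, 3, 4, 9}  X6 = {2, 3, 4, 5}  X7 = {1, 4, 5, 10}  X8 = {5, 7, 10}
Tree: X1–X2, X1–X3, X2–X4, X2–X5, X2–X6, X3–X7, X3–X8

A tree decomposition must satisfy three properties: every vertex lies in some bag; for every edge, both endpoints lie together in some bag; and for every vertex, the bags containing it form a connected subtree. Here edge (6,7) lies in no bag, so the decomposition is invalid.

No — edge (6,7) lies in no bag.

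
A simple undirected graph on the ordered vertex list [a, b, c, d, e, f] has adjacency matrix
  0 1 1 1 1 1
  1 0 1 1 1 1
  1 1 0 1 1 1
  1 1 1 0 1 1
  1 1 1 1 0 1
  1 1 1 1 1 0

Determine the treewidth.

A width-5 tree decomposition is:
Bags: B1 = {a, b, c, d, e, f}
Tree: (single bag)
With just one bag of size 6, the width is 6 − 1 = 5, so tw(G) ≤ 5. Conversely, {a, b, c, d, e, f} is a clique of size 6, and the vertices of any clique must share a bag in every tree decomposition; so some bag has ≥ 6 vertices and tw(G) ≥ 5. Hence tw(G) = 5 exactly.

5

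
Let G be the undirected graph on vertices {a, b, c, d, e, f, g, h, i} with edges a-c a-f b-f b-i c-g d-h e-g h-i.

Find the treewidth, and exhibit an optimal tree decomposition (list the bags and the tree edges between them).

Treewidth 1.
One such decomposition:
Bags: B1 = {d, h}  B2 = {h, i}  B3 = {b, i}  B4 = {b, f}  B5 = {a, f}  B6 = {a, c}  B7 = {c, g}  B8 = {e, g}
Tree: B1–B2, B2–B3, B3–B4, B4–B5, B5–B6, B6–B7, B7–B8

Each bag holds 2 vertices, so the decomposition has width 1, which upper-bounds the treewidth. Any graph with an edge has treewidth ≥ 1, and G has the edge d–h. Combining the bounds, tw(G) = 1.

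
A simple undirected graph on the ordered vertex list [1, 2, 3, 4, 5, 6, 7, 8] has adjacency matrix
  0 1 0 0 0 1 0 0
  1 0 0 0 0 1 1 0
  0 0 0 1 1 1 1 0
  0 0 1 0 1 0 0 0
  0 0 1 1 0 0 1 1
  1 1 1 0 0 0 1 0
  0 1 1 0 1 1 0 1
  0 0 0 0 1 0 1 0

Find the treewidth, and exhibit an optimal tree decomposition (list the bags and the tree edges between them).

Treewidth 2.
Bags: B1 = {3, 5, 7}  B2 = {3, 6, 7}  B3 = {2, 6, 7}  B4 = {1, 2, 6}  B5 = {3, 4, 5}  B6 = {5, 7, 8}
Tree: B1–B2, B2–B3, B3–B4, B1–B5, B1–B6

Each bag holds 3 vertices, so the decomposition has width 2, which upper-bounds the treewidth. Conversely, {1, 2, 6} is a clique of size 3, and the vertices of any clique must share a bag in every tree decomposition; so some bag has ≥ 3 vertices and tw(G) ≥ 2. Hence tw(G) = 2 exactly.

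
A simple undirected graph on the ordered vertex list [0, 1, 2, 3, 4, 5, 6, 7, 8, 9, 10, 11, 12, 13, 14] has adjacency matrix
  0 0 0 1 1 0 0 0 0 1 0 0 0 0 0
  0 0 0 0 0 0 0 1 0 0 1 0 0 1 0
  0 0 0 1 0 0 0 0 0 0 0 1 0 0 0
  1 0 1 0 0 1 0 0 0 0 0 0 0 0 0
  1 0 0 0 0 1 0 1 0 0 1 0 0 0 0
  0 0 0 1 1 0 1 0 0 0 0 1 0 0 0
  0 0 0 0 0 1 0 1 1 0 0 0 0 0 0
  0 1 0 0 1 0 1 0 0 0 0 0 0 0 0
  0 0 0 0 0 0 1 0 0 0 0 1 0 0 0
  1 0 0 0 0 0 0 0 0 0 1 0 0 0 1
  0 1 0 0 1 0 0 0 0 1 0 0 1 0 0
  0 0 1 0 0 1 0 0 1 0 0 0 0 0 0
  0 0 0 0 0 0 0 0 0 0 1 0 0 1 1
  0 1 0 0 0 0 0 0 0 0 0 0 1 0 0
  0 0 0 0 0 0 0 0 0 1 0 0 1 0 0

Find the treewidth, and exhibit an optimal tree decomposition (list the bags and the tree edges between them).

Treewidth 3.
Bags: B1 = {2, 3, 8, 11}  B2 = {3, 5, 8, 11}  B3 = {3, 5, 6, 8}  B4 = {0, 3, 5, 6}  B5 = {0, 4, 5, 6}  B6 = {0, 4, 6, 7}  B7 = {0, 4, 7, 9}  B8 = {4, 7, 9, 10}  B9 = {1, 7, 9, 10}  B10 = {1, 9, 10, 14}  B11 = {1, 10, 12, 14}  B12 = {1, 12, 13, 14}
Tree: B1–B2, B2–B3, B3–B4, B4–B5, B5–B6, B6–B7, B7–B8, B8–B9, B9–B10, B10–B11, B11–B12

The largest bag has 4 vertices, giving width 3; this decomposition certifies tw(G) ≤ 3. For the lower bound: the 4 vertex sets {2,8,11}, {3}, {5}, {0,4,6,7} are disjoint, each induces a connected subgraph, and every pair is joined by at least one edge of G. Contracting each set to a single vertex therefore yields K_{4} as a minor, and since treewidth is minor-monotone, tw(G) ≥ tw(K_{4}) = 3. The upper and lower bounds meet at 3, so that is the treewidth.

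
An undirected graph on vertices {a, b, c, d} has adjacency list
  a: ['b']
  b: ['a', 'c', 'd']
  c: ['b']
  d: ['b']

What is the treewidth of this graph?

A width-1 tree decomposition is:
Bags: B1 = {b, c}  B2 = {b, d}  B3 = {a, b}
Tree: B1–B2, B2–B3
The largest bag has 2 vertices, giving width 1; this decomposition certifies tw(G) ≤ 1. Since G has at least one edge (e.g. c–b), it is not an edgeless graph, so tw(G) ≥ 1. Hence tw(G) = 1 exactly.

1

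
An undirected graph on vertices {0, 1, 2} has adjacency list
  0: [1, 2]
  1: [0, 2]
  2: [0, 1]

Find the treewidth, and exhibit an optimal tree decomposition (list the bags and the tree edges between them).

Treewidth 2.
Bags: B1 = {0, 1, 2}
Tree: (single bag)

With just one bag of size 3, the width is 3 − 1 = 2, so tw(G) ≤ 2. For the lower bound, the 3 vertices {0, 1, 2} are pairwise adjacent, and any tree decomposition puts a clique entirely inside one bag — forcing width ≥ 2. Hence tw(G) = 2 exactly.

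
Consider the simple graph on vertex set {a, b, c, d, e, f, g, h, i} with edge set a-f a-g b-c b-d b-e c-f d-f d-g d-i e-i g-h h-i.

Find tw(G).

3

A width-3 tree decomposition is:
Bags: B1 = {b, c, e, f}  B2 = {b, d, e, f}  B3 = {d, e, f, i}  B4 = {a, d, f, i}  B5 = {a, d, g, i}  B6 = {a, g, h, i}
Tree: B1–B2, B2–B3, B3–B4, B4–B5, B5–B6
Every bag has size at most 4, so the width is 4 − 1 = 3 and tw(G) ≤ 3. For the lower bound: the 4 vertex sets {b,c,e}, {f}, {d}, {a,g,h,i} are disjoint, each induces a connected subgraph, and every pair is joined by at least one edge of G. Contracting each set to a single vertex therefore yields K_{4} as a minor, and since treewidth is minor-monotone, tw(G) ≥ tw(K_{4}) = 3. Combining the bounds, tw(G) = 3.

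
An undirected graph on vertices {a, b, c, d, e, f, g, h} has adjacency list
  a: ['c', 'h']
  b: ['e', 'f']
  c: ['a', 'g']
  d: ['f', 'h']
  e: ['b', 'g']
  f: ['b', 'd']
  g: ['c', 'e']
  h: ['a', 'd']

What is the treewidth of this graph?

2

A width-2 tree decomposition is:
Bags: B1 = {b, e, f}  B2 = {d, e, f}  B3 = {d, e, h}  B4 = {a, e, h}  B5 = {a, c, e}  B6 = {c, e, g}
Tree: B1–B2, B2–B3, B3–B4, B4–B5, B5–B6
Each bag holds 3 vertices, so the decomposition has width 2, which upper-bounds the treewidth. Since e–b–f–d–h–a–c–g–e is a cycle in G, G is not acyclic. Forests are exactly the graphs of treewidth ≤ 1, so tw(G) ≥ 2. Therefore the treewidth is 2.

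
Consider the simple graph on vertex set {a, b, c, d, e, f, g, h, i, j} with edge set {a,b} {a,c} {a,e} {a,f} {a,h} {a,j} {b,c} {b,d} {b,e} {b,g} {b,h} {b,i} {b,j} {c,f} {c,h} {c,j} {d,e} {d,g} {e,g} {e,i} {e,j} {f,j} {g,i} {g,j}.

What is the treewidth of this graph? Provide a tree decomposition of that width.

Every bag has size at most 4, so the width is 4 − 1 = 3 and tw(G) ≤ 3. Conversely, {a, c, f, j} is a clique of size 4, and the vertices of any clique must share a bag in every tree decomposition; so some bag has ≥ 4 vertices and tw(G) ≥ 3. Hence tw(G) = 3 exactly.

Treewidth 3.
Bags: B1 = {b, e, g, j}  B2 = {a, b, e, j}  B3 = {a, b, c, j}  B4 = {a, c, f, j}  B5 = {a, b, c, h}  B6 = {b, d, e, g}  B7 = {b, e, g, i}
Tree: B1–B2, B2–B3, B3–B4, B3–B5, B1–B6, B6–B7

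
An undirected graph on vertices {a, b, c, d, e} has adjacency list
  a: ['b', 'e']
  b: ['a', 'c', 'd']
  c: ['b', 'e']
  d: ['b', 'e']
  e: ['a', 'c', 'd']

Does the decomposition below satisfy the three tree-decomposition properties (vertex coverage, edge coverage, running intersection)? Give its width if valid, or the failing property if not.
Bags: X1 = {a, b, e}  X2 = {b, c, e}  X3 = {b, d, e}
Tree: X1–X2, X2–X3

Yes; width 2.

Every vertex of G appears in some bag (union = {a, b, c, d, e}); every edge is covered by a bag; and for each vertex v the set of bags containing v is connected in the bag tree. The decomposition is therefore valid. The largest bag has 3 vertices, so the width is 2.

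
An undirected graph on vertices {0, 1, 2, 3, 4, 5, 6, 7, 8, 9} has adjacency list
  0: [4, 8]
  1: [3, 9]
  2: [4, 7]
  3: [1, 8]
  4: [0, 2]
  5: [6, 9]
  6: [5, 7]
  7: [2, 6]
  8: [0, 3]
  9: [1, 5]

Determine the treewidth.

2

A width-2 tree decomposition is:
Bags: B1 = {5, 6, 9}  B2 = {6, 7, 9}  B3 = {2, 7, 9}  B4 = {2, 4, 9}  B5 = {0, 4, 9}  B6 = {0, 8, 9}  B7 = {3, 8, 9}  B8 = {1, 3, 9}
Tree: B1–B2, B2–B3, B3–B4, B4–B5, B5–B6, B6–B7, B7–B8
Every bag has size at most 3, so the width is 3 − 1 = 2 and tw(G) ≤ 2. Since 9–5–6–7–2–4–0–8–3–1–9 is a cycle in G, G is not acyclic. Forests are exactly the graphs of treewidth ≤ 1, so tw(G) ≥ 2. Therefore the treewidth is 2.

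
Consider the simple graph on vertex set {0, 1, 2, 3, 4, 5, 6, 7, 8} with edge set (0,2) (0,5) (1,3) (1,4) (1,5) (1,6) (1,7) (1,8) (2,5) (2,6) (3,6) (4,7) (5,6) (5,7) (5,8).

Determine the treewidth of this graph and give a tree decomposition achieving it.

Each bag holds 3 vertices, so the decomposition has width 2, which upper-bounds the treewidth. On the other hand G contains the 3-clique {0, 2, 5}. A clique must lie in a single bag of any decomposition, so no decomposition can have width below 2. Therefore the treewidth is 2.

Treewidth 2.
One optimal decomposition is:
Bags: B1 = {1, 5, 8}  B2 = {1, 5, 7}  B3 = {1, 5, 6}  B4 = {2, 5, 6}  B5 = {0, 2, 5}  B6 = {1, 4, 7}  B7 = {1, 3, 6}
Tree: B1–B2, B2–B3, B3–B4, B4–B5, B2–B6, B3–B7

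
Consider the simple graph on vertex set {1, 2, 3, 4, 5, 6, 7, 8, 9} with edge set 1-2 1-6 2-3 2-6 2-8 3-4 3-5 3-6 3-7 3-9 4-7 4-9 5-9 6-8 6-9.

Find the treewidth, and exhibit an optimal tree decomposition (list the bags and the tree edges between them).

Treewidth 2.
Bags: B1 = {3, 5, 9}  B2 = {3, 4, 9}  B3 = {3, 6, 9}  B4 = {2, 3, 6}  B5 = {1, 2, 6}  B6 = {3, 4, 7}  B7 = {2, 6, 8}
Tree: B1–B2, B2–B3, B3–B4, B4–B5, B2–B6, B5–B7

Each bag holds 3 vertices, so the decomposition has width 2, which upper-bounds the treewidth. On the other hand G contains the 3-clique {2, 6, 8}. A clique must lie in a single bag of any decomposition, so no decomposition can have width below 2. Combining the bounds, tw(G) = 2.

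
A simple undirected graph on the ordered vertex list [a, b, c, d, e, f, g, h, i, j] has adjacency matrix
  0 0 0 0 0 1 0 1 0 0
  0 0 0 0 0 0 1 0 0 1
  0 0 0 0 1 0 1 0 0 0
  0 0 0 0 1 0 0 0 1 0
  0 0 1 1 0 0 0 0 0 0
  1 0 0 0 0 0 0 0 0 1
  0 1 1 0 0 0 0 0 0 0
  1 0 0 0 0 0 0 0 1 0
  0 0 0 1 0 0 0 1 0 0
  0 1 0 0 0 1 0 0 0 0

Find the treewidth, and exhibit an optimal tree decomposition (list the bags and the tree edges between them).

Treewidth 2.
One optimal decomposition is:
Bags: B1 = {a, h, i}  B2 = {a, d, i}  B3 = {a, d, e}  B4 = {a, c, e}  B5 = {a, c, g}  B6 = {a, b, g}  B7 = {a, b, j}  B8 = {a, f, j}
Tree: B1–B2, B2–B3, B3–B4, B4–B5, B5–B6, B6–B7, B7–B8

Every bag has size at most 3, so the width is 3 − 1 = 2 and tw(G) ≤ 2. For the lower bound, G contains the cycle a–h–i–d–e–c–g–b–j–f–a, so G is not a forest; only forests have treewidth ≤ 1, hence tw(G) ≥ 2. Therefore the treewidth is 2.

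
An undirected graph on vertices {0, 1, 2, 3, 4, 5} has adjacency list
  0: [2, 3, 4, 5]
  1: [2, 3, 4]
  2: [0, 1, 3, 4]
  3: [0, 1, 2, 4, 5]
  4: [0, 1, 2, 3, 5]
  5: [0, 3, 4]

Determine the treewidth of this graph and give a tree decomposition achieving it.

Each bag holds 4 vertices, so the decomposition has width 3, which upper-bounds the treewidth. Conversely, {0, 2, 3, 4} is a clique of size 4, and the vertices of any clique must share a bag in every tree decomposition; so some bag has ≥ 4 vertices and tw(G) ≥ 3. Hence tw(G) = 3 exactly.

Treewidth 3.
Bags: B1 = {0, 2, 3, 4}  B2 = {0, 3, 4, 5}  B3 = {1, 2, 3, 4}
Tree: B1–B2, B1–B3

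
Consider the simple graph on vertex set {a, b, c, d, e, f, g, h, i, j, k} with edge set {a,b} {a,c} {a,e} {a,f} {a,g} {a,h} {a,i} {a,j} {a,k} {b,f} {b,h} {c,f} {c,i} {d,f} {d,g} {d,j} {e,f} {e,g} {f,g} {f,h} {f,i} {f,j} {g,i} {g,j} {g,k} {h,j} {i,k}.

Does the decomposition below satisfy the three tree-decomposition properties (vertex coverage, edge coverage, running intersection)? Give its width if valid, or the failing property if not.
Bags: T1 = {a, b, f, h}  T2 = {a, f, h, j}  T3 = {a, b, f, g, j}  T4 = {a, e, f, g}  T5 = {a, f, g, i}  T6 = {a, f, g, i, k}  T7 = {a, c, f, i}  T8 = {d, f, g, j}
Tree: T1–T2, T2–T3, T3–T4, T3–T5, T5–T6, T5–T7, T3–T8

No — bags containing vertex b are not connected in the tree.

A tree decomposition must satisfy three properties: every vertex lies in some bag; for every edge, both endpoints lie together in some bag; and for every vertex, the bags containing it form a connected subtree. Here bags containing vertex b are not connected in the tree, so the decomposition is invalid.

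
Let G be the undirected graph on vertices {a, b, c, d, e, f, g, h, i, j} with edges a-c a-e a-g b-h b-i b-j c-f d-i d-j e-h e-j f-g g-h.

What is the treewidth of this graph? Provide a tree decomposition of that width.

Treewidth 2.
One such decomposition:
Bags: B1 = {b, d, i}  B2 = {b, d, j}  B3 = {b, h, j}  B4 = {e, h, j}  B5 = {e, g, h}  B6 = {a, e, g}  B7 = {a, f, g}  B8 = {a, c, f}
Tree: B1–B2, B2–B3, B3–B4, B4–B5, B5–B6, B6–B7, B7–B8

Every bag has size at most 3, so the width is 3 − 1 = 2 and tw(G) ≤ 2. For the lower bound, G contains the cycle i–d–j–b–i, so G is not a forest; only forests have treewidth ≤ 1, hence tw(G) ≥ 2. Combining the bounds, tw(G) = 2.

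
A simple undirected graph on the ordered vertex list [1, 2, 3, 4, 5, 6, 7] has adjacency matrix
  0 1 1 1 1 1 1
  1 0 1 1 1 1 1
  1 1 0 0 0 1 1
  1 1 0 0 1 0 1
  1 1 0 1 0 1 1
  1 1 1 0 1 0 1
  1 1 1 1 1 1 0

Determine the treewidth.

A width-4 tree decomposition is:
Bags: B1 = {1, 2, 4, 5, 7}  B2 = {1, 2, 5, 6, 7}  B3 = {1, 2, 3, 6, 7}
Tree: B1–B2, B2–B3
Each bag holds 5 vertices, so the decomposition has width 4, which upper-bounds the treewidth. For the lower bound, the 5 vertices {1, 2, 3, 6, 7} are pairwise adjacent, and any tree decomposition puts a clique entirely inside one bag — forcing width ≥ 4. Therefore the treewidth is 4.

4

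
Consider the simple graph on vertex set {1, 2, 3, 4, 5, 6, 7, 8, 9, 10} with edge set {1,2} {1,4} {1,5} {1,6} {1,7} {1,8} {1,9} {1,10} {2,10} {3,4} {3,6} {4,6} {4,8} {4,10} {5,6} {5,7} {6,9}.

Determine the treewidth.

2

A width-2 tree decomposition is:
Bags: B1 = {1, 4, 10}  B2 = {1, 4, 8}  B3 = {1, 4, 6}  B4 = {3, 4, 6}  B5 = {1, 2, 10}  B6 = {1, 5, 6}  B7 = {1, 6, 9}  B8 = {1, 5, 7}
Tree: B1–B2, B1–B3, B3–B4, B1–B5, B3–B6, B6–B7, B6–B8
Each bag holds 3 vertices, so the decomposition has width 2, which upper-bounds the treewidth. For the lower bound, the 3 vertices {1, 2, 10} are pairwise adjacent, and any tree decomposition puts a clique entirely inside one bag — forcing width ≥ 2. Combining the bounds, tw(G) = 2.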